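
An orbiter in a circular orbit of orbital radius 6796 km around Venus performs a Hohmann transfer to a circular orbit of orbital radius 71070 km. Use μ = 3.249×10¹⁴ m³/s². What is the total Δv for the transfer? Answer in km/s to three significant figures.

Δv_total ≈ 3.67 km/s

r₁ = 6796 km = 6.796×10⁶ m.
r₂ = 71070 km = 7.107×10⁷ m.
Transfer ellipse a_t = (r₁ + r₂)/2 = 3.893×10⁷ m.
At r₁: circular v_c1 = √(μ/r₁) = 6914 m/s; transfer-periapsis v_p = √[μ(2/r₁ − 1/a_t)] = 9342 m/s.
Δv₁ = v_p − v_c1 = 2428 m/s.
At r₂: circular v_c2 = √(μ/r₂) = 2138 m/s; transfer-apoapsis v_a = √[μ(2/r₂ − 1/a_t)] = 893.3 m/s.
Δv₂ = v_c2 − v_a = 1245 m/s.
Total Δv = Δv₁ + Δv₂ = 3672 m/s = 3.672 km/s.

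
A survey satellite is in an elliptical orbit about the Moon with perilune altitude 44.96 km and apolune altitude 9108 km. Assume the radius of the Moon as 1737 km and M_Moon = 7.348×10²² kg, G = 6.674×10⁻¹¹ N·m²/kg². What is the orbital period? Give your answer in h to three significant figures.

μ = GM = 6.674×10⁻¹¹ × 7.348×10²² = 4.904×10¹² m³/s².
r_p = 1737 + 44.96 = 1782.0 km = 1.7820×10⁶ m.
r_a = 1737 + 9108 = 10845 km = 1.0845×10⁷ m.
Semi-major axis a = (r_p + r_a)/2 = (1782.0 + 10845)/2 = 6313.5 km = 6.313×10⁶ m.
By Kepler's third law T = 2π√(a³/μ) = 2π × 7.164×10³ = 4.501×10⁴ s.
= 12.50 h.

T ≈ 12.5 h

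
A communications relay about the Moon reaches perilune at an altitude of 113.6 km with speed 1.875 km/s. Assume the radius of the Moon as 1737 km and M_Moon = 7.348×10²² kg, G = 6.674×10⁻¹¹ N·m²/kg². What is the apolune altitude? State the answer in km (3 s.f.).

μ = GM = 6.674×10⁻¹¹ × 7.348×10²² = 4.904×10¹² m³/s².
r_p = 1737 + 113.6 = 1850.6 km = 1.851×10⁶ m.
Specific energy ε = v²/2 − μ/r = -8.922×10⁵ J/kg, so a = −μ/(2ε) = 2.748×10⁶ m.
The apsides satisfy r_p + r_a = 2a, so the apolune radius is 2a − r_p = 3.646×10⁶ m = 3646.2 km.
Apolune altitude = 3646.2 − 1737 = 1909.2 km.

apolune altitude ≈ 1910 km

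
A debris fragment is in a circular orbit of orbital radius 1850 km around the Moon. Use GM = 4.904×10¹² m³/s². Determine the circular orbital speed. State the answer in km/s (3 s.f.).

v ≈ 1.63 km/s

r = 1850 km = 1.850×10⁶ m.
For a circular orbit v = √(μ/r) = √(4.904×10¹² / 1.850×10⁶) = √(2.651×10⁶) = 1628 m/s.
That is 1.628 km/s.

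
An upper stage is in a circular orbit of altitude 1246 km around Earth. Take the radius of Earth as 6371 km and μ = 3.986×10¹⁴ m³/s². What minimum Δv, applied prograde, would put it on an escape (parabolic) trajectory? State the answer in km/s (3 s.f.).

r = 6371 + 1246 = 7617.0 km = 7.6170×10⁶ m.
Circular speed v_c = √(μ/r) = 7234 m/s.
Escape speed v_esc = √(2μ/r) = √2 × v_c = 10230 m/s.
Δv = v_esc − v_c = 2996 m/s = 2.996 km/s.

Δv ≈ 3.00 km/s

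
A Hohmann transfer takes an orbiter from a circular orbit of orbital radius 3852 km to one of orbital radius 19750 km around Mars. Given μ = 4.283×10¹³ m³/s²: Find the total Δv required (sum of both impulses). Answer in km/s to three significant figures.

Δv_total ≈ 1.61 km/s

r₁ = 3852 km = 3.852×10⁶ m.
r₂ = 19750 km = 1.975×10⁷ m.
Transfer ellipse a_t = (r₁ + r₂)/2 = 1.180×10⁷ m.
At r₁: circular v_c1 = √(μ/r₁) = 3335 m/s; transfer-periapsis v_p = √[μ(2/r₁ − 1/a_t)] = 4314 m/s.
Δv₁ = v_p − v_c1 = 979.2 m/s.
At r₂: circular v_c2 = √(μ/r₂) = 1473 m/s; transfer-apoapsis v_a = √[μ(2/r₂ − 1/a_t)] = 841.3 m/s.
Δv₂ = v_c2 − v_a = 631.3 m/s.
Total Δv = Δv₁ + Δv₂ = 1611 m/s = 1.611 km/s.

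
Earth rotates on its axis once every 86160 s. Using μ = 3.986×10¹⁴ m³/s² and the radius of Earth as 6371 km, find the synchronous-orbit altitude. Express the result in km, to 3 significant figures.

h_sync ≈ 35800 km

A synchronous orbit has period T, so by Kepler's third law a = (μT²/4π²)^(1/3).
μT²/4π² = 3.986×10¹⁴ × (8.616×10⁴)² / 39.48 = 7.495×10²² m³.
a = 4.216×10⁷ m = 42163 km.
Altitude h = a − R = 42163 − 6371 = 35792 km.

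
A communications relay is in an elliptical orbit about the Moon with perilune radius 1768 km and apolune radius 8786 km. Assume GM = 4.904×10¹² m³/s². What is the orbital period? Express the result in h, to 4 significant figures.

Semi-major axis a = (r_p + r_a)/2 = (1768.0 + 8786.0)/2 = 5277.0 km = 5.277×10⁶ m.
By Kepler's third law T = 2π√(a³/μ) = 2π × 5.474×10³ = 3.439×10⁴ s.
= 9.554 h.

T ≈ 9.554 h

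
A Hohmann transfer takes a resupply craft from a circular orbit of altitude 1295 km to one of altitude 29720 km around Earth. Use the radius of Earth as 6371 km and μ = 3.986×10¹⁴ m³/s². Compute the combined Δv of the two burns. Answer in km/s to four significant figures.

r₁ = 6371 + 1295 = 7666.0 km = 7.6660×10⁶ m.
r₂ = 6371 + 29720 = 36091 km = 3.6091×10⁷ m.
Transfer ellipse a_t = (r₁ + r₂)/2 = 2.188×10⁷ m.
At r₁: circular v_c1 = √(μ/r₁) = 7211 m/s; transfer-perigee v_p = √[μ(2/r₁ − 1/a_t)] = 9261 m/s.
Δv₁ = v_p − v_c1 = 2051 m/s.
At r₂: circular v_c2 = √(μ/r₂) = 3323 m/s; transfer-apogee v_a = √[μ(2/r₂ − 1/a_t)] = 1967 m/s.
Δv₂ = v_c2 − v_a = 1356 m/s.
Total Δv = Δv₁ + Δv₂ = 3407 m/s = 3.407 km/s.

Δv_total ≈ 3.407 km/s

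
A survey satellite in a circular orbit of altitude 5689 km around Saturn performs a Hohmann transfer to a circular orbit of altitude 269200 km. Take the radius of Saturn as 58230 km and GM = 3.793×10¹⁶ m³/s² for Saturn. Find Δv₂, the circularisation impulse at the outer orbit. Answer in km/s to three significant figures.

Δv ≈ 4.61 km/s

r₁ = 58230 + 5689 = 63919 km = 6.3919×10⁷ m.
r₂ = 58230 + 269200 = 327430 km = 3.2743×10⁸ m.
Transfer ellipse a_t = (r₁ + r₂)/2 = 1.957×10⁸ m.
At r₁: circular v_c1 = √(μ/r₁) = 24360 m/s; transfer-perikrone v_p = √[μ(2/r₁ − 1/a_t)] = 31510 m/s.
At r₂: circular v_c2 = √(μ/r₂) = 10760 m/s; transfer-apokrone v_a = √[μ(2/r₂ − 1/a_t)] = 6151 m/s.
Δv₂ = v_c2 − v_a = 4611 m/s.
= 4.611 km/s.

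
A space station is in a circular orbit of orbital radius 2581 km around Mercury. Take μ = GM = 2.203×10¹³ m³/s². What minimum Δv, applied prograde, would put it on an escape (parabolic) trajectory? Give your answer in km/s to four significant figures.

Δv ≈ 1.210 km/s

r = 2581 km = 2.581×10⁶ m.
Circular speed v_c = √(μ/r) = 2922 m/s.
Escape speed v_esc = √(2μ/r) = √2 × v_c = 4132 m/s.
Δv = v_esc − v_c = 1210 m/s = 1.210 km/s.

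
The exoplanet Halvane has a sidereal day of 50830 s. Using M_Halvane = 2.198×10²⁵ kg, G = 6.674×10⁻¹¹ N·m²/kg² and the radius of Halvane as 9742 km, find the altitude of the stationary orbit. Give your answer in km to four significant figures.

μ = GM = 6.674×10⁻¹¹ × 2.198×10²⁵ = 1.467×10¹⁵ m³/s².
A synchronous orbit has period T, so by Kepler's third law a = (μT²/4π²)^(1/3).
μT²/4π² = 1.467×10¹⁵ × (5.083×10⁴)² / 39.48 = 9.601×10²² m³.
a = 4.579×10⁷ m = 45789 km.
Altitude h = a − R = 45789 − 9742 = 36047 km.

h_sync ≈ 36050 km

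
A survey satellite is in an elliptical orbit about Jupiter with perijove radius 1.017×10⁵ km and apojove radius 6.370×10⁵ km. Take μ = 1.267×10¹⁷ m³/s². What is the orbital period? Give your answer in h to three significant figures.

T ≈ 34.8 h

Semi-major axis a = (r_p + r_a)/2 = (1.0170×10⁵ + 6.3700×10⁵)/2 = 3.6935×10⁵ km = 3.694×10⁸ m.
By Kepler's third law T = 2π√(a³/μ) = 2π × 1.994×10⁴ = 1.253×10⁵ s.
= 34.81 h.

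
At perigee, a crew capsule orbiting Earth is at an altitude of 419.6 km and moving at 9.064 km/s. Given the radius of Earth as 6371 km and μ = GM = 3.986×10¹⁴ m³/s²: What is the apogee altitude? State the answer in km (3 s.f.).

r_p = 6371 + 419.6 = 6790.6 km = 6.791×10⁶ m.
Specific energy ε = v²/2 − μ/r = -1.762×10⁷ J/kg, so a = −μ/(2ε) = 1.131×10⁷ m.
The apsides satisfy r_p + r_a = 2a, so the apogee radius is 2a − r_p = 1.583×10⁷ m = 15830 km.
Apogee altitude = 15830 − 6371 = 9459.5 km.

apogee altitude ≈ 9460 km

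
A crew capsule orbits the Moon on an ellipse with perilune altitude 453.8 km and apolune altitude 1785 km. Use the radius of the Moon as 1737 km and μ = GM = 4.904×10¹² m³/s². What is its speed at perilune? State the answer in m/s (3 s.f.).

v ≈ 1660 m/s

r_p = 1737 + 453.8 = 2190.8 km = 2.1908×10⁶ m.
r_a = 1737 + 1785 = 3522.0 km = 3.5220×10⁶ m.
Semi-major axis a = (r_p + r_a)/2 = 2856.4 km = 2.856×10⁶ m.
Vis-viva: v² = μ(2/r − 1/a) = 4.904×10¹² × (9.129×10⁻⁷ − 3.501×10⁻⁷) = 2.760×10⁶ m²/s².
v = 1661 m/s.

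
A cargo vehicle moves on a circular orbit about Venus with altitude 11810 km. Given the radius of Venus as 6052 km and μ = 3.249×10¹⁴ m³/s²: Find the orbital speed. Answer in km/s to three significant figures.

r = 6052 + 11810 = 17862 km = 1.7862×10⁷ m.
For a circular orbit v = √(μ/r) = √(3.249×10¹⁴ / 1.786×10⁷) = √(1.819×10⁷) = 4265 m/s.
That is 4.265 km/s.

v ≈ 4.26 km/s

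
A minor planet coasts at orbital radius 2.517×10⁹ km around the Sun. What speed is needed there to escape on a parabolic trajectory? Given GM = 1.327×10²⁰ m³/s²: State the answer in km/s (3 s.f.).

v_esc ≈ 10.3 km/s

r = 2.517×10⁹ km = 2.517×10¹² m.
Escape speed v_esc = √(2μ/r) = √(2 × 1.327×10²⁰ / 2.517×10¹²) = √(1.054×10⁸) = 10270 m/s.
= 10.27 km/s.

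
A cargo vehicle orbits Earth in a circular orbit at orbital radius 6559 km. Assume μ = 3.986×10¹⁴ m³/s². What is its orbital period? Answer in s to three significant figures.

r = 6559 km = 6.559×10⁶ m.
Kepler's third law: T = 2π√(r³/μ) = 2π√((6.559×10⁶)³ / 3.986×10¹⁴).
r³/μ = 7.079×10⁵ s², so T = 2π × 8.414×10² = 5.286×10³ s.

T ≈ 5290 s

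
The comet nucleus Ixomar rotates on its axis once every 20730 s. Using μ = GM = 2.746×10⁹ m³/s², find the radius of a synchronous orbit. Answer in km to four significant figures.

A synchronous orbit has period T, so by Kepler's third law a = (μT²/4π²)^(1/3).
μT²/4π² = 2.746×10⁹ × (2.073×10⁴)² / 39.48 = 2.989×10¹⁶ m³.
a = 3.103×10⁵ m = 310.35 km.

r_sync ≈ 310.3 km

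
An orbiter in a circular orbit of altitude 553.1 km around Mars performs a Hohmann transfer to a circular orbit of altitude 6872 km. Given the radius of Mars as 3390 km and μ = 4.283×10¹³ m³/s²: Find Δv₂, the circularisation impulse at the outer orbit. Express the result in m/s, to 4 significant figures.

r₁ = 3390 + 553.1 = 3943.1 km = 3.9431×10⁶ m.
r₂ = 3390 + 6872 = 10262 km = 1.0262×10⁷ m.
Transfer ellipse a_t = (r₁ + r₂)/2 = 7.103×10⁶ m.
At r₁: circular v_c1 = √(μ/r₁) = 3296 m/s; transfer-periapsis v_p = √[μ(2/r₁ − 1/a_t)] = 3962 m/s.
At r₂: circular v_c2 = √(μ/r₂) = 2043 m/s; transfer-apoapsis v_a = √[μ(2/r₂ − 1/a_t)] = 1522 m/s.
Δv₂ = v_c2 − v_a = 520.8 m/s.

Δv ≈ 520.8 m/s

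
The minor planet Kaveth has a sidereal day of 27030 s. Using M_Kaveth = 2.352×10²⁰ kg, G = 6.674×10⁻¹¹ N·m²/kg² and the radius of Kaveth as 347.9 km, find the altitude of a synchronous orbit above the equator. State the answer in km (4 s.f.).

μ = GM = 6.674×10⁻¹¹ × 2.352×10²⁰ = 1.570×10¹⁰ m³/s².
A synchronous orbit has period T, so by Kepler's third law a = (μT²/4π²)^(1/3).
μT²/4π² = 1.570×10¹⁰ × (2.703×10⁴)² / 39.48 = 2.905×10¹⁷ m³.
a = 6.623×10⁵ m = 662.30 km.
Altitude h = a − R = 662.30 − 347.9 = 314.40 km.

h_sync ≈ 314.4 km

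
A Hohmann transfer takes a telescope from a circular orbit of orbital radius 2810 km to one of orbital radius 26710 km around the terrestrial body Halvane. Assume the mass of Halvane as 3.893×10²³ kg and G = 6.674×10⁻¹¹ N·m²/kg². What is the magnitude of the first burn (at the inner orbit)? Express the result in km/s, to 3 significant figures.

μ = GM = 6.674×10⁻¹¹ × 3.893×10²³ = 2.598×10¹³ m³/s².
r₁ = 2810 km = 2.810×10⁶ m.
r₂ = 26710 km = 2.671×10⁷ m.
Transfer ellipse a_t = (r₁ + r₂)/2 = 1.476×10⁷ m.
At r₁: circular v_c1 = √(μ/r₁) = 3041 m/s; transfer-periapsis v_p = √[μ(2/r₁ − 1/a_t)] = 4090 m/s.
Δv₁ = v_p − v_c1 = 1050 m/s.
= 1.050 km/s.

Δv ≈ 1.05 km/s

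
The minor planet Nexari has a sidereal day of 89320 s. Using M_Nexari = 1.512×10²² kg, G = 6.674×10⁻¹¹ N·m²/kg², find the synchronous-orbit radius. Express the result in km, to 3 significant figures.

r_sync ≈ 5890 km

μ = GM = 6.674×10⁻¹¹ × 1.512×10²² = 1.009×10¹² m³/s².
A synchronous orbit has period T, so by Kepler's third law a = (μT²/4π²)^(1/3).
μT²/4π² = 1.009×10¹² × (8.932×10⁴)² / 39.48 = 2.039×10²⁰ m³.
a = 5.886×10⁶ m = 5886.1 km.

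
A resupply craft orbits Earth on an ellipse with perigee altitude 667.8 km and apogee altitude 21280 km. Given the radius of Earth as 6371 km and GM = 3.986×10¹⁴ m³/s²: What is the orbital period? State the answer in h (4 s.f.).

T ≈ 6.315 h

r_p = 6371 + 667.8 = 7038.8 km = 7.0388×10⁶ m.
r_a = 6371 + 21280 = 27651 km = 2.7651×10⁷ m.
Semi-major axis a = (r_p + r_a)/2 = (7038.8 + 27651)/2 = 17345 km = 1.734×10⁷ m.
By Kepler's third law T = 2π√(a³/μ) = 2π × 3.618×10³ = 2.273×10⁴ s.
= 6.315 h.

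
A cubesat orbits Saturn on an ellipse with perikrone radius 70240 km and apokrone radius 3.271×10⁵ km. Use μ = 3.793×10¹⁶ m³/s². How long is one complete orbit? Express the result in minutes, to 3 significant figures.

Semi-major axis a = (r_p + r_a)/2 = (70240 + 3.2710×10⁵)/2 = 1.9867×10⁵ km = 1.987×10⁸ m.
By Kepler's third law T = 2π√(a³/μ) = 2π × 1.438×10⁴ = 9.034×10⁴ s.
= 1506 minutes.

T ≈ 1510 minutes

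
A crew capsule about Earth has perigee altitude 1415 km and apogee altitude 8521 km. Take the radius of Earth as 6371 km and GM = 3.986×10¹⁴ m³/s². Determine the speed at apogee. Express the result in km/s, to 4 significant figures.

v ≈ 4.287 km/s

r_p = 6371 + 1415 = 7786.0 km = 7.7860×10⁶ m.
r_a = 6371 + 8521 = 14892 km = 1.4892×10⁷ m.
Semi-major axis a = (r_p + r_a)/2 = 11339 km = 1.134×10⁷ m.
Vis-viva: v² = μ(2/r − 1/a) = 3.986×10¹⁴ × (1.343×10⁻⁷ − 8.819×10⁻⁸) = 1.838×10⁷ m²/s².
v = 4287 m/s = 4.287 km/s.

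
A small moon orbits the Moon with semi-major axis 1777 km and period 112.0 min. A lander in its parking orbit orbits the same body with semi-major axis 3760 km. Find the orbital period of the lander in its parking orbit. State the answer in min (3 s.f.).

T₂ ≈ 345 min

Kepler's third law: T² ∝ a³, so T₂ = T₁ (a₂/a₁)^(3/2).
a₂/a₁ = 2.116, (a₂/a₁)^(3/2) = 3.078.
T₂ = 112.0 × 3.078 = 344.7 min.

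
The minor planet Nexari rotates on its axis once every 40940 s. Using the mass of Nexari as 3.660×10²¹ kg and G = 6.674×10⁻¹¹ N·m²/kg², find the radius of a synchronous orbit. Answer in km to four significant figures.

r_sync ≈ 2181 km

μ = GM = 6.674×10⁻¹¹ × 3.660×10²¹ = 2.443×10¹¹ m³/s².
A synchronous orbit has period T, so by Kepler's third law a = (μT²/4π²)^(1/3).
μT²/4π² = 2.443×10¹¹ × (4.094×10⁴)² / 39.48 = 1.037×10¹⁹ m³.
a = 2.181×10⁶ m = 2180.7 km.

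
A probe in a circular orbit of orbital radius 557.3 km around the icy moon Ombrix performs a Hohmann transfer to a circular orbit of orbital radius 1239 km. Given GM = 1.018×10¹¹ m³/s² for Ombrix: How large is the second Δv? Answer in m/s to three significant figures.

r₁ = 557.3 km = 5.573×10⁵ m.
r₂ = 1239 km = 1.239×10⁶ m.
Transfer ellipse a_t = (r₁ + r₂)/2 = 8.982×10⁵ m.
At r₁: circular v_c1 = √(μ/r₁) = 427.4 m/s; transfer-periapsis v_p = √[μ(2/r₁ − 1/a_t)] = 502.0 m/s.
At r₂: circular v_c2 = √(μ/r₂) = 286.6 m/s; transfer-apoapsis v_a = √[μ(2/r₂ − 1/a_t)] = 225.8 m/s.
Δv₂ = v_c2 − v_a = 60.85 m/s.

Δv ≈ 60.8 m/s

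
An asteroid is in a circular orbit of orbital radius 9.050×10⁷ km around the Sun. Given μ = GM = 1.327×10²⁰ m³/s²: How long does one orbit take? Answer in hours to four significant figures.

r = 9.050×10⁷ km = 9.050×10¹⁰ m.
Kepler's third law: T = 2π√(r³/μ) = 2π√((9.050×10¹⁰)³ / 1.327×10²⁰).
r³/μ = 5.586×10¹² s², so T = 2π × 2.363×10⁶ = 1.485×10⁷ s.
Converting: 1.485×10⁷ s ÷ 3600 = 4125 hours.

T ≈ 4125 hours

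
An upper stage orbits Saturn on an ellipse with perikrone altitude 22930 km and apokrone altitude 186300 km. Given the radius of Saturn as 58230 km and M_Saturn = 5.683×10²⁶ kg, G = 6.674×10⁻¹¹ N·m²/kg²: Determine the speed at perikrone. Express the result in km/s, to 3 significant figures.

μ = GM = 6.674×10⁻¹¹ × 5.683×10²⁶ = 3.793×10¹⁶ m³/s².
r_p = 58230 + 22930 = 81160 km = 8.1160×10⁷ m.
r_a = 58230 + 186300 = 244530 km = 2.4453×10⁸ m.
Semi-major axis a = (r_p + r_a)/2 = 1.6284×10⁵ km = 1.628×10⁸ m.
Vis-viva: v² = μ(2/r − 1/a) = 3.793×10¹⁶ × (2.464×10⁻⁸ − 6.141×10⁻⁹) = 7.017×10⁸ m²/s².
v = 26490 m/s = 26.49 km/s.

v ≈ 26.5 km/s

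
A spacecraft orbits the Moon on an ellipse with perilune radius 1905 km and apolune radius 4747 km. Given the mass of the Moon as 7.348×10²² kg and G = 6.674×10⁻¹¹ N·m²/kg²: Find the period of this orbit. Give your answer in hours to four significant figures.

T ≈ 4.781 hours

μ = GM = 6.674×10⁻¹¹ × 7.348×10²² = 4.904×10¹² m³/s².
Semi-major axis a = (r_p + r_a)/2 = (1905.0 + 4747.0)/2 = 3326.0 km = 3.326×10⁶ m.
By Kepler's third law T = 2π√(a³/μ) = 2π × 2.739×10³ = 1.721×10⁴ s.
= 4.781 hours.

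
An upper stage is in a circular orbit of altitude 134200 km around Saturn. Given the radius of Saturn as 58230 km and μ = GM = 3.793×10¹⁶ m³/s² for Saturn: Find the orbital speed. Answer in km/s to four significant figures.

v ≈ 14.04 km/s

r = 58230 + 134200 = 192430 km = 1.9243×10⁸ m.
For a circular orbit v = √(μ/r) = √(3.793×10¹⁶ / 1.924×10⁸) = √(1.971×10⁸) = 14040 m/s.
That is 14.04 km/s.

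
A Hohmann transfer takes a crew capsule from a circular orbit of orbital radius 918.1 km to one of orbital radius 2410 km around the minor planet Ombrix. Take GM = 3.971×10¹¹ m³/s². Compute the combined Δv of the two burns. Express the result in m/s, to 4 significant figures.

Δv_total ≈ 238.2 m/s

r₁ = 918.1 km = 9.181×10⁵ m.
r₂ = 2410 km = 2.410×10⁶ m.
Transfer ellipse a_t = (r₁ + r₂)/2 = 1.664×10⁶ m.
At r₁: circular v_c1 = √(μ/r₁) = 657.7 m/s; transfer-periapsis v_p = √[μ(2/r₁ − 1/a_t)] = 791.5 m/s.
Δv₁ = v_p − v_c1 = 133.8 m/s.
At r₂: circular v_c2 = √(μ/r₂) = 405.9 m/s; transfer-apoapsis v_a = √[μ(2/r₂ − 1/a_t)] = 301.5 m/s.
Δv₂ = v_c2 − v_a = 104.4 m/s.
Total Δv = Δv₁ + Δv₂ = 238.2 m/s.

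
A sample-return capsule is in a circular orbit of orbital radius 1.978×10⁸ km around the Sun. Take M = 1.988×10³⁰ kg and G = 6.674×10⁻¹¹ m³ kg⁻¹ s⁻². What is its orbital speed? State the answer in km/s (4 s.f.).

μ = GM = 6.674×10⁻¹¹ × 1.988×10³⁰ = 1.327×10²⁰ m³/s².
r = 1.978×10⁸ km = 1.978×10¹¹ m.
For a circular orbit v = √(μ/r) = √(1.327×10²⁰ / 1.978×10¹¹) = √(6.708×10⁸) = 25900 m/s.
That is 25.90 km/s.

v ≈ 25.90 km/s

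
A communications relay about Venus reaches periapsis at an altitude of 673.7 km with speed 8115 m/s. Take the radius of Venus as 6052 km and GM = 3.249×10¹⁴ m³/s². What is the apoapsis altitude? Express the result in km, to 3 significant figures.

r_p = 6052 + 673.7 = 6725.7 km = 6.726×10⁶ m.
Specific energy ε = v²/2 − μ/r = -1.538×10⁷ J/kg, so a = −μ/(2ε) = 1.056×10⁷ m.
The apsides satisfy r_p + r_a = 2a, so the apoapsis radius is 2a − r_p = 1.440×10⁷ m = 14398 km.
Apoapsis altitude = 14398 − 6052 = 8346.3 km.

apoapsis altitude ≈ 8350 km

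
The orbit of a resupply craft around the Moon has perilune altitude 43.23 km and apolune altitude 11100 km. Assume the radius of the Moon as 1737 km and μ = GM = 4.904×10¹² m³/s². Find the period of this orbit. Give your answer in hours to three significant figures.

T ≈ 15.6 hours

r_p = 1737 + 43.23 = 1780.2 km = 1.7802×10⁶ m.
r_a = 1737 + 11100 = 12837 km = 1.2837×10⁷ m.
Semi-major axis a = (r_p + r_a)/2 = (1780.2 + 12837)/2 = 7308.6 km = 7.309×10⁶ m.
By Kepler's third law T = 2π√(a³/μ) = 2π × 8.922×10³ = 5.606×10⁴ s.
= 15.57 hours.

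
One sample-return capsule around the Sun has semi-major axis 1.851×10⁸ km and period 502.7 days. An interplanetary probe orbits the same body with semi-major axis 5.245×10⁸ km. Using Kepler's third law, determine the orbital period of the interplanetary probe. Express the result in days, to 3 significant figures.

T₂ ≈ 2400 days

Kepler's third law: T² ∝ a³, so T₂ = T₁ (a₂/a₁)^(3/2).
a₂/a₁ = 2.834, (a₂/a₁)^(3/2) = 4.770.
T₂ = 502.7 × 4.770 = 2398 days.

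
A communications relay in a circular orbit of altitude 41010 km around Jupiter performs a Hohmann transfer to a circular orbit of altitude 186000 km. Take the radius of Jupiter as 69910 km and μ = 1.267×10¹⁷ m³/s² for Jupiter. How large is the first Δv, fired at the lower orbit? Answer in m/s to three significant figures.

r₁ = 69910 + 41010 = 110920 km = 1.1092×10⁸ m.
r₂ = 69910 + 186000 = 255910 km = 2.5591×10⁸ m.
Transfer ellipse a_t = (r₁ + r₂)/2 = 1.834×10⁸ m.
At r₁: circular v_c1 = √(μ/r₁) = 33800 m/s; transfer-perijove v_p = √[μ(2/r₁ − 1/a_t)] = 39920 m/s.
Δv₁ = v_p − v_c1 = 6124 m/s.

Δv ≈ 6120 m/s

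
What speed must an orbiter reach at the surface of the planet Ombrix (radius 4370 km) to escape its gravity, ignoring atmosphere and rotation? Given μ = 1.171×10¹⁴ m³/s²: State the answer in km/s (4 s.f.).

v_esc ≈ 7.321 km/s

r = R = 4.370×10⁶ m.
Escape speed v_esc = √(2μ/r) = √(2 × 1.171×10¹⁴ / 4.370×10⁶) = √(5.359×10⁷) = 7321 m/s.
= 7.321 km/s.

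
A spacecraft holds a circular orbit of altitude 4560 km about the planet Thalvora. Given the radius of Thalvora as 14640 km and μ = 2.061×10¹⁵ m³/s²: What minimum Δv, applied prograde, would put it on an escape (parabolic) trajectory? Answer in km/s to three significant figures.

r = 14640 + 4560 = 19200 km = 1.9200×10⁷ m.
Circular speed v_c = √(μ/r) = 10360 m/s.
Escape speed v_esc = √(2μ/r) = √2 × v_c = 14650 m/s.
Δv = v_esc − v_c = 4292 m/s = 4.292 km/s.

Δv ≈ 4.29 km/s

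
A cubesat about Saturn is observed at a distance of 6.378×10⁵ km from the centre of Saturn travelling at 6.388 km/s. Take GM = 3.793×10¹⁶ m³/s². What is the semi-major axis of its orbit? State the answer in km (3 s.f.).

r = 6.378×10⁸ m.
Vis-viva rearranged: 1/a = 2/r − v²/μ = 3.136×10⁻⁹ − 1.076×10⁻⁹ = 2.060×10⁻⁹ m⁻¹.
a = 4.855×10⁸ m = 4.8545×10⁵ km.

a ≈ 4.85×10⁵ km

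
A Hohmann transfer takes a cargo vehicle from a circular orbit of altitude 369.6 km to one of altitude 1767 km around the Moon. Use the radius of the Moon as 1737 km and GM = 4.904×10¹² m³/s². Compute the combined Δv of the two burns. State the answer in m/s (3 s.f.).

r₁ = 1737 + 369.6 = 2106.6 km = 2.1066×10⁶ m.
r₂ = 1737 + 1767 = 3504.0 km = 3.5040×10⁶ m.
Transfer ellipse a_t = (r₁ + r₂)/2 = 2.805×10⁶ m.
At r₁: circular v_c1 = √(μ/r₁) = 1526 m/s; transfer-perilune v_p = √[μ(2/r₁ − 1/a_t)] = 1705 m/s.
Δv₁ = v_p − v_c1 = 179.5 m/s.
At r₂: circular v_c2 = √(μ/r₂) = 1183 m/s; transfer-apolune v_a = √[μ(2/r₂ − 1/a_t)] = 1025 m/s.
Δv₂ = v_c2 − v_a = 157.9 m/s.
Total Δv = Δv₁ + Δv₂ = 337.3 m/s.

Δv_total ≈ 337 m/s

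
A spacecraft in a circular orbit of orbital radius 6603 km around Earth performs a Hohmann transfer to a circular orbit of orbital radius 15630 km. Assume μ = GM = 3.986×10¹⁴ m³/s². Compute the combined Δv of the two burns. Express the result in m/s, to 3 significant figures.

Δv_total ≈ 2600 m/s

r₁ = 6603 km = 6.603×10⁶ m.
r₂ = 15630 km = 1.563×10⁷ m.
Transfer ellipse a_t = (r₁ + r₂)/2 = 1.112×10⁷ m.
At r₁: circular v_c1 = √(μ/r₁) = 7770 m/s; transfer-perigee v_p = √[μ(2/r₁ − 1/a_t)] = 9213 m/s.
Δv₁ = v_p − v_c1 = 1443 m/s.
At r₂: circular v_c2 = √(μ/r₂) = 5050 m/s; transfer-apogee v_a = √[μ(2/r₂ − 1/a_t)] = 3892 m/s.
Δv₂ = v_c2 − v_a = 1158 m/s.
Total Δv = Δv₁ + Δv₂ = 2601 m/s.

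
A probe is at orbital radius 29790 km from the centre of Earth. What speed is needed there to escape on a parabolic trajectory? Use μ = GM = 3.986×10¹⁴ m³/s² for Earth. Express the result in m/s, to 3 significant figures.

v_esc ≈ 5170 m/s

r = 29790 km = 2.979×10⁷ m.
Escape speed v_esc = √(2μ/r) = √(2 × 3.986×10¹⁴ / 2.979×10⁷) = √(2.676×10⁷) = 5173 m/s.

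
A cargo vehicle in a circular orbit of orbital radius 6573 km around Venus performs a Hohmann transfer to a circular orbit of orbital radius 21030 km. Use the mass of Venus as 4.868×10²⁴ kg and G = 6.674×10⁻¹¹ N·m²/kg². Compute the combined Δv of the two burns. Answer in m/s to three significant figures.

Δv_total ≈ 2870 m/s

μ = GM = 6.674×10⁻¹¹ × 4.868×10²⁴ = 3.249×10¹⁴ m³/s².
r₁ = 6573 km = 6.573×10⁶ m.
r₂ = 21030 km = 2.103×10⁷ m.
Transfer ellipse a_t = (r₁ + r₂)/2 = 1.380×10⁷ m.
At r₁: circular v_c1 = √(μ/r₁) = 7031 m/s; transfer-periapsis v_p = √[μ(2/r₁ − 1/a_t)] = 8678 m/s.
Δv₁ = v_p − v_c1 = 1648 m/s.
At r₂: circular v_c2 = √(μ/r₂) = 3931 m/s; transfer-apoapsis v_a = √[μ(2/r₂ − 1/a_t)] = 2712 m/s.
Δv₂ = v_c2 − v_a = 1218 m/s.
Total Δv = Δv₁ + Δv₂ = 2866 m/s.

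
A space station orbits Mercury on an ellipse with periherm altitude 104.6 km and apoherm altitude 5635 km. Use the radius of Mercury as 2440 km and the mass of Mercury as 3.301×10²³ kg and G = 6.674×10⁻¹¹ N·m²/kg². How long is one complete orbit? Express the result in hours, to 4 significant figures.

T ≈ 4.550 hours

μ = GM = 6.674×10⁻¹¹ × 3.301×10²³ = 2.203×10¹³ m³/s².
r_p = 2440 + 104.6 = 2544.6 km = 2.5446×10⁶ m.
r_a = 2440 + 5635 = 8075.0 km = 8.0750×10⁶ m.
Semi-major axis a = (r_p + r_a)/2 = (2544.6 + 8075.0)/2 = 5309.8 km = 5.310×10⁶ m.
By Kepler's third law T = 2π√(a³/μ) = 2π × 2.607×10³ = 1.638×10⁴ s.
= 4.550 hours.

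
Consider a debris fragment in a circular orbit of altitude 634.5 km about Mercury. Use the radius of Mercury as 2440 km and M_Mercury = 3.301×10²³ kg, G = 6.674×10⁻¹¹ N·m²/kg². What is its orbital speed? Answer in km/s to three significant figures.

μ = GM = 6.674×10⁻¹¹ × 3.301×10²³ = 2.203×10¹³ m³/s².
r = 2440 + 634.5 = 3074.5 km = 3.0745×10⁶ m.
For a circular orbit v = √(μ/r) = √(2.203×10¹³ / 3.074×10⁶) = √(7.166×10⁶) = 2677 m/s.
That is 2.677 km/s.

v ≈ 2.68 km/s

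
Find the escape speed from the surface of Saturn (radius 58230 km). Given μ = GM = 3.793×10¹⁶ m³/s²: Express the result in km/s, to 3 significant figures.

r = R = 5.823×10⁷ m.
Escape speed v_esc = √(2μ/r) = √(2 × 3.793×10¹⁶ / 5.823×10⁷) = √(1.303×10⁹) = 36090 m/s.
= 36.09 km/s.

v_esc ≈ 36.1 km/s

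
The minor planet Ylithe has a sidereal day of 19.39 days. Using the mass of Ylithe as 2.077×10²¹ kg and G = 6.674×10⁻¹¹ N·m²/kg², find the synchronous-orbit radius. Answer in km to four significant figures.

μ = GM = 6.674×10⁻¹¹ × 2.077×10²¹ = 1.386×10¹¹ m³/s².
T = 19.39 days = 1.675×10⁶ s.
A synchronous orbit has period T, so by Kepler's third law a = (μT²/4π²)^(1/3).
μT²/4π² = 1.386×10¹¹ × (1.675×10⁶)² / 39.48 = 9.855×10²¹ m³.
a = 2.144×10⁷ m = 21440 km.

r_sync ≈ 21440 km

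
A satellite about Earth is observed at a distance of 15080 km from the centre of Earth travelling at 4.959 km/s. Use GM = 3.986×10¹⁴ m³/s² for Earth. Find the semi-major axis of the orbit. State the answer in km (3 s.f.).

r = 1.508×10⁷ m.
Specific orbital energy ε = v²/2 − μ/r = (4959)²/2 − 3.986×10¹⁴/1.508×10⁷ = -1.414×10⁷ J/kg.
Since ε = −μ/(2a), a = −μ/(2ε) = 1.410×10⁷ m = 14098 km.

a ≈ 14100 km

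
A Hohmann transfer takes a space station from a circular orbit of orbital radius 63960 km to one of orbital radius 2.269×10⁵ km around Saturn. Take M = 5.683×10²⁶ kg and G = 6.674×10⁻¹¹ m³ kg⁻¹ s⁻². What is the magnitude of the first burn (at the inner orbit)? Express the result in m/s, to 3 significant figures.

μ = GM = 6.674×10⁻¹¹ × 5.683×10²⁶ = 3.793×10¹⁶ m³/s².
r₁ = 63960 km = 6.396×10⁷ m.
r₂ = 2.269×10⁵ km = 2.269×10⁸ m.
Transfer ellipse a_t = (r₁ + r₂)/2 = 1.454×10⁸ m.
At r₁: circular v_c1 = √(μ/r₁) = 24350 m/s; transfer-perikrone v_p = √[μ(2/r₁ − 1/a_t)] = 30420 m/s.
Δv₁ = v_p − v_c1 = 6065 m/s.

Δv ≈ 6070 m/s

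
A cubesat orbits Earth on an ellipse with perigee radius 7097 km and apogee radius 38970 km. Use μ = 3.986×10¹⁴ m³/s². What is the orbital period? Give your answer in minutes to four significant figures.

T ≈ 579.8 minutes

Semi-major axis a = (r_p + r_a)/2 = (7097.0 + 38970)/2 = 23034 km = 2.303×10⁷ m.
By Kepler's third law T = 2π√(a³/μ) = 2π × 5.537×10³ = 3.479×10⁴ s.
= 579.8 minutes.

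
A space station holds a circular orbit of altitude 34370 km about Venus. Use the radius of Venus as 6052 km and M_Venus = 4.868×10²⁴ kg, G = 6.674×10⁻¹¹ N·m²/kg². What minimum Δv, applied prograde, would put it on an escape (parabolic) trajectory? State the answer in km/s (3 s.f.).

Δv ≈ 1.17 km/s

μ = GM = 6.674×10⁻¹¹ × 4.868×10²⁴ = 3.249×10¹⁴ m³/s².
r = 6052 + 34370 = 40422 km = 4.0422×10⁷ m.
Circular speed v_c = √(μ/r) = 2835 m/s.
Escape speed v_esc = √(2μ/r) = √2 × v_c = 4009 m/s.
Δv = v_esc − v_c = 1174 m/s = 1.174 km/s.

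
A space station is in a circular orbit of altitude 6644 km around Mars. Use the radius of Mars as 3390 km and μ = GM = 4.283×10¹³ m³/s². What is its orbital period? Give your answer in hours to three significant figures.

r = 3390 + 6644 = 10034 km = 1.0034×10⁷ m.
Kepler's third law: T = 2π√(r³/μ) = 2π√((1.003×10⁷)³ / 4.283×10¹³).
r³/μ = 2.359×10⁷ s², so T = 2π × 4.857×10³ = 3.052×10⁴ s.
Converting: 3.052×10⁴ s ÷ 3600 = 8.476 hours.

T ≈ 8.48 hours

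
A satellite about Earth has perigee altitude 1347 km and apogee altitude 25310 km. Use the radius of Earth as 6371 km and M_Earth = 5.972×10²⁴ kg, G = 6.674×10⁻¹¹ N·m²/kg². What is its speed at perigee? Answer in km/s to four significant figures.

μ = GM = 6.674×10⁻¹¹ × 5.972×10²⁴ = 3.986×10¹⁴ m³/s².
r_p = 6371 + 1347 = 7718.0 km = 7.7180×10⁶ m.
r_a = 6371 + 25310 = 31681 km = 3.1681×10⁷ m.
Semi-major axis a = (r_p + r_a)/2 = 19700 km = 1.970×10⁷ m.
Vis-viva: v² = μ(2/r − 1/a) = 3.986×10¹⁴ × (2.591×10⁻⁷ − 5.076×10⁻⁸) = 8.305×10⁷ m²/s².
v = 9113 m/s = 9.113 km/s.

v ≈ 9.113 km/s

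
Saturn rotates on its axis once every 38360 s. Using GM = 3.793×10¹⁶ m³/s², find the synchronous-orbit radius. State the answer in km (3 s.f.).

A synchronous orbit has period T, so by Kepler's third law a = (μT²/4π²)^(1/3).
μT²/4π² = 3.793×10¹⁶ × (3.836×10⁴)² / 39.48 = 1.414×10²⁴ m³.
a = 1.122×10⁸ m = 1.1223×10⁵ km.

r_sync ≈ 1.12×10⁵ km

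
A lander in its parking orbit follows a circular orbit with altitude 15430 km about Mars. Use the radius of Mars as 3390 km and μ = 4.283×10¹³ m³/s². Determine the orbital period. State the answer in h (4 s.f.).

T ≈ 21.77 h

r = 3390 + 15430 = 18820 km = 1.8820×10⁷ m.
Kepler's third law: T = 2π√(r³/μ) = 2π√((1.882×10⁷)³ / 4.283×10¹³).
r³/μ = 1.556×10⁸ s², so T = 2π × 1.248×10⁴ = 7.839×10⁴ s.
Converting: 7.839×10⁴ s ÷ 3600 = 21.77 h.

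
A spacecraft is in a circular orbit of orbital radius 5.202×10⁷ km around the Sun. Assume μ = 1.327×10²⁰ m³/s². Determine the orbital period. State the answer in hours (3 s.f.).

T ≈ 1800 hours

r = 5.202×10⁷ km = 5.202×10¹⁰ m.
Kepler's third law: T = 2π√(r³/μ) = 2π√((5.202×10¹⁰)³ / 1.327×10²⁰).
r³/μ = 1.061×10¹² s², so T = 2π × 1.030×10⁶ = 6.471×10⁶ s.
Converting: 6.471×10⁶ s ÷ 3600 = 1798 hours.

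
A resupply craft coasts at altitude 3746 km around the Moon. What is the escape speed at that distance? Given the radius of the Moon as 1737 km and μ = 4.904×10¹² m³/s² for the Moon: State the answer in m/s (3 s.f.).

r = 1737 + 3746 = 5483.0 km = 5.4830×10⁶ m.
Escape speed v_esc = √(2μ/r) = √(2 × 4.904×10¹² / 5.483×10⁶) = √(1.789×10⁶) = 1337 m/s.

v_esc ≈ 1340 m/s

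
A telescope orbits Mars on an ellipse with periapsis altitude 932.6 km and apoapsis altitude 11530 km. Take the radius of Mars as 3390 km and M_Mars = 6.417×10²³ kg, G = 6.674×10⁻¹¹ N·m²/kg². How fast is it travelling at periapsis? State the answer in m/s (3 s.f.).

v ≈ 3920 m/s

μ = GM = 6.674×10⁻¹¹ × 6.417×10²³ = 4.283×10¹³ m³/s².
r_p = 3390 + 932.6 = 4322.6 km = 4.3226×10⁶ m.
r_a = 3390 + 11530 = 14920 km = 1.4920×10⁷ m.
Semi-major axis a = (r_p + r_a)/2 = 9621.3 km = 9.621×10⁶ m.
Vis-viva: v² = μ(2/r − 1/a) = 4.283×10¹³ × (4.627×10⁻⁷ − 1.039×10⁻⁷) = 1.536×10⁷ m²/s².
v = 3920 m/s.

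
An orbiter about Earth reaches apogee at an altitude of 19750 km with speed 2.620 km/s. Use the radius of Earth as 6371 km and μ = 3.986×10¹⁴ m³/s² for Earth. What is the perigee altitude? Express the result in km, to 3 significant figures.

perigee altitude ≈ 1210 km

r_a = 6371 + 19750 = 26121 km = 2.612×10⁷ m.
Specific energy ε = v²/2 − μ/r = -1.183×10⁷ J/kg, so a = −μ/(2ε) = 1.685×10⁷ m.
The apsides satisfy r_p + r_a = 2a, so the perigee radius is 2a − r_a = 7.580×10⁶ m = 7580.0 km.
Perigee altitude = 7580.0 − 6371 = 1209.0 km.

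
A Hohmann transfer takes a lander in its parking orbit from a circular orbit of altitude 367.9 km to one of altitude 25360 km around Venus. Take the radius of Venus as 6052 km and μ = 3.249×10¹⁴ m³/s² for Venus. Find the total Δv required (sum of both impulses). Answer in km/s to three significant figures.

Δv_total ≈ 3.40 km/s

r₁ = 6052 + 367.9 = 6419.9 km = 6.4199×10⁶ m.
r₂ = 6052 + 25360 = 31412 km = 3.1412×10⁷ m.
Transfer ellipse a_t = (r₁ + r₂)/2 = 1.892×10⁷ m.
At r₁: circular v_c1 = √(μ/r₁) = 7114 m/s; transfer-periapsis v_p = √[μ(2/r₁ − 1/a_t)] = 9167 m/s.
Δv₁ = v_p − v_c1 = 2053 m/s.
At r₂: circular v_c2 = √(μ/r₂) = 3216 m/s; transfer-apoapsis v_a = √[μ(2/r₂ − 1/a_t)] = 1874 m/s.
Δv₂ = v_c2 − v_a = 1342 m/s.
Total Δv = Δv₁ + Δv₂ = 3396 m/s = 3.396 km/s.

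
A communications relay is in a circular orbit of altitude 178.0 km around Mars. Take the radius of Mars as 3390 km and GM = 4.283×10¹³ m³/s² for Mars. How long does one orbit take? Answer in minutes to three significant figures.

T ≈ 108 minutes

r = 3390 + 178.0 = 3568.0 km = 3.5680×10⁶ m.
Kepler's third law: T = 2π√(r³/μ) = 2π√((3.568×10⁶)³ / 4.283×10¹³).
r³/μ = 1.061×10⁶ s², so T = 2π × 1.030×10³ = 6.471×10³ s.
Converting: 6.471×10³ s ÷ 60.00 = 107.8 minutes.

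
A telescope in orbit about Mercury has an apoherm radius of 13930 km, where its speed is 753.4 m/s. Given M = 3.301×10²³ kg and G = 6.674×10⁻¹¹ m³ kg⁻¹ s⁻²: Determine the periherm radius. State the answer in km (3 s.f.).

periherm radius ≈ 3050 km

μ = GM = 6.674×10⁻¹¹ × 3.301×10²³ = 2.203×10¹³ m³/s².
r_a = 1.393×10⁷ m.
Specific energy ε = v²/2 − μ/r = -1.298×10⁶ J/kg, so a = −μ/(2ε) = 8.488×10⁶ m.
The apsides satisfy r_p + r_a = 2a, so the periherm radius is 2a − r_a = 3.046×10⁶ m = 3046.4 km.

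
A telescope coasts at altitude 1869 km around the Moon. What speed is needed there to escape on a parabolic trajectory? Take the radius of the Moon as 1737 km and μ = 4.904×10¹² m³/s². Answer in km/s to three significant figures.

r = 1737 + 1869 = 3606.0 km = 3.6060×10⁶ m.
Escape speed v_esc = √(2μ/r) = √(2 × 4.904×10¹² / 3.606×10⁶) = √(2.720×10⁶) = 1649 m/s.
= 1.649 km/s.

v_esc ≈ 1.65 km/s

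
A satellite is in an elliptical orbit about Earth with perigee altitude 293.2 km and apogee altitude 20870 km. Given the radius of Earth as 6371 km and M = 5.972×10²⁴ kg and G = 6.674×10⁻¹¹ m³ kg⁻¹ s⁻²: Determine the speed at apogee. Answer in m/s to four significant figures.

v ≈ 2398 m/s

μ = GM = 6.674×10⁻¹¹ × 5.972×10²⁴ = 3.986×10¹⁴ m³/s².
r_p = 6371 + 293.2 = 6664.2 km = 6.6642×10⁶ m.
r_a = 6371 + 20870 = 27241 km = 2.7241×10⁷ m.
Semi-major axis a = (r_p + r_a)/2 = 16953 km = 1.695×10⁷ m.
Vis-viva: v² = μ(2/r − 1/a) = 3.986×10¹⁴ × (7.342×10⁻⁸ − 5.899×10⁻⁸) = 5.752×10⁶ m²/s².
v = 2398 m/s.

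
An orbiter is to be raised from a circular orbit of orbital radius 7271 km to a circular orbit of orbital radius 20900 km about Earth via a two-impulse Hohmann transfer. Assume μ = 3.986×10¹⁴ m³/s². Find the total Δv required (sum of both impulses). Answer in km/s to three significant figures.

r₁ = 7271 km = 7.271×10⁶ m.
r₂ = 20900 km = 2.090×10⁷ m.
Transfer ellipse a_t = (r₁ + r₂)/2 = 1.409×10⁷ m.
At r₁: circular v_c1 = √(μ/r₁) = 7404 m/s; transfer-perigee v_p = √[μ(2/r₁ − 1/a_t)] = 9019 m/s.
Δv₁ = v_p − v_c1 = 1615 m/s.
At r₂: circular v_c2 = √(μ/r₂) = 4367 m/s; transfer-apogee v_a = √[μ(2/r₂ − 1/a_t)] = 3138 m/s.
Δv₂ = v_c2 − v_a = 1229 m/s.
Total Δv = Δv₁ + Δv₂ = 2844 m/s = 2.844 km/s.

Δv_total ≈ 2.84 km/s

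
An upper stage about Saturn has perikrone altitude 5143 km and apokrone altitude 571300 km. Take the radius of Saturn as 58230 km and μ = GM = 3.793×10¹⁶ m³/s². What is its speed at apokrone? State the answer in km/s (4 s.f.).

r_p = 58230 + 5143 = 63373 km = 6.3373×10⁷ m.
r_a = 58230 + 571300 = 629530 km = 6.2953×10⁸ m.
Semi-major axis a = (r_p + r_a)/2 = 3.4645×10⁵ km = 3.465×10⁸ m.
Vis-viva: v² = μ(2/r − 1/a) = 3.793×10¹⁶ × (3.177×10⁻⁹ − 2.886×10⁻⁹) = 1.102×10⁷ m²/s².
v = 3320 m/s = 3.320 km/s.

v ≈ 3.320 km/s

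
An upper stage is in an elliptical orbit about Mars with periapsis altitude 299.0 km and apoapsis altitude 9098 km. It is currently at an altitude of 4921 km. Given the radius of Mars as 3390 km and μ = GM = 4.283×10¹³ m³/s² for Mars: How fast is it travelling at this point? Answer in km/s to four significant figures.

v ≈ 2.239 km/s

r_p = 3390 + 299.0 = 3689.0 km = 3.6890×10⁶ m.
r_a = 3390 + 9098 = 12488 km = 1.2488×10⁷ m.
r = 3390 + 4921 = 8311.0 km = 8.311×10⁶ m.
Semi-major axis a = (r_p + r_a)/2 = 8088.5 km = 8.088×10⁶ m.
Vis-viva: v² = μ(2/r − 1/a) = 4.283×10¹³ × (2.406×10⁻⁷ − 1.236×10⁻⁷) = 5.012×10⁶ m²/s².
v = 2239 m/s = 2.239 km/s.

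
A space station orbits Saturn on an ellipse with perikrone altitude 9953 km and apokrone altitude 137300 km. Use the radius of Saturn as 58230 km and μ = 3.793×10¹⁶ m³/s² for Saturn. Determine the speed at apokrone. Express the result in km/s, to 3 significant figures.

v ≈ 10.0 km/s

r_p = 58230 + 9953 = 68183 km = 6.8183×10⁷ m.
r_a = 58230 + 137300 = 195530 km = 1.9553×10⁸ m.
Semi-major axis a = (r_p + r_a)/2 = 1.3186×10⁵ km = 1.319×10⁸ m.
Vis-viva: v² = μ(2/r − 1/a) = 3.793×10¹⁶ × (1.023×10⁻⁸ − 7.584×10⁻⁹) = 1.003×10⁸ m²/s².
v = 10020 m/s = 10.02 km/s.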